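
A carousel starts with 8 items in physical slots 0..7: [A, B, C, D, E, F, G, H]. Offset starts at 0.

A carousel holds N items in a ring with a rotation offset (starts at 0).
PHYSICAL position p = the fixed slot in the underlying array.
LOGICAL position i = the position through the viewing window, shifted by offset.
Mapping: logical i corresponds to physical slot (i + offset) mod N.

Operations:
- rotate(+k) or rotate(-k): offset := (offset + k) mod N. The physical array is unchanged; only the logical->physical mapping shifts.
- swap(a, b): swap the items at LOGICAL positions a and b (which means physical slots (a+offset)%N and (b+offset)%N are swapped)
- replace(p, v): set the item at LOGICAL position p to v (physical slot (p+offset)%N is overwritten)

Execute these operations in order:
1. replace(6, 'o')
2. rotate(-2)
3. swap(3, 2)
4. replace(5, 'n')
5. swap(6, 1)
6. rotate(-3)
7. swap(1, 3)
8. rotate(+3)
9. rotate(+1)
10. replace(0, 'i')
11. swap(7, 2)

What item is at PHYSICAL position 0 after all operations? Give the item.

After op 1 (replace(6, 'o')): offset=0, physical=[A,B,C,D,E,F,o,H], logical=[A,B,C,D,E,F,o,H]
After op 2 (rotate(-2)): offset=6, physical=[A,B,C,D,E,F,o,H], logical=[o,H,A,B,C,D,E,F]
After op 3 (swap(3, 2)): offset=6, physical=[B,A,C,D,E,F,o,H], logical=[o,H,B,A,C,D,E,F]
After op 4 (replace(5, 'n')): offset=6, physical=[B,A,C,n,E,F,o,H], logical=[o,H,B,A,C,n,E,F]
After op 5 (swap(6, 1)): offset=6, physical=[B,A,C,n,H,F,o,E], logical=[o,E,B,A,C,n,H,F]
After op 6 (rotate(-3)): offset=3, physical=[B,A,C,n,H,F,o,E], logical=[n,H,F,o,E,B,A,C]
After op 7 (swap(1, 3)): offset=3, physical=[B,A,C,n,o,F,H,E], logical=[n,o,F,H,E,B,A,C]
After op 8 (rotate(+3)): offset=6, physical=[B,A,C,n,o,F,H,E], logical=[H,E,B,A,C,n,o,F]
After op 9 (rotate(+1)): offset=7, physical=[B,A,C,n,o,F,H,E], logical=[E,B,A,C,n,o,F,H]
After op 10 (replace(0, 'i')): offset=7, physical=[B,A,C,n,o,F,H,i], logical=[i,B,A,C,n,o,F,H]
After op 11 (swap(7, 2)): offset=7, physical=[B,H,C,n,o,F,A,i], logical=[i,B,H,C,n,o,F,A]

Answer: B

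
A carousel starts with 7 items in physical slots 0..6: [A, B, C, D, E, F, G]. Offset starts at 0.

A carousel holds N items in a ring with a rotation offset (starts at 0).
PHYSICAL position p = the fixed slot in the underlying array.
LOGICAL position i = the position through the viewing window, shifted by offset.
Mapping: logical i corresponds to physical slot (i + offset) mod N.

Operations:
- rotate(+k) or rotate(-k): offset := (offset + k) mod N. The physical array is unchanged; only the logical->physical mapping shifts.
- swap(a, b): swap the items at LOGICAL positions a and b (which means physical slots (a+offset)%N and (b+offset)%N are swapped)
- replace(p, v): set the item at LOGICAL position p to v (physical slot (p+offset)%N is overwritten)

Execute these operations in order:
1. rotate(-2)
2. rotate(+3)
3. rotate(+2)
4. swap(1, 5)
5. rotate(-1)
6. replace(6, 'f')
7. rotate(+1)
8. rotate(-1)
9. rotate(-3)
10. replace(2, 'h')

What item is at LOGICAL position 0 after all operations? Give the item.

Answer: G

Derivation:
After op 1 (rotate(-2)): offset=5, physical=[A,B,C,D,E,F,G], logical=[F,G,A,B,C,D,E]
After op 2 (rotate(+3)): offset=1, physical=[A,B,C,D,E,F,G], logical=[B,C,D,E,F,G,A]
After op 3 (rotate(+2)): offset=3, physical=[A,B,C,D,E,F,G], logical=[D,E,F,G,A,B,C]
After op 4 (swap(1, 5)): offset=3, physical=[A,E,C,D,B,F,G], logical=[D,B,F,G,A,E,C]
After op 5 (rotate(-1)): offset=2, physical=[A,E,C,D,B,F,G], logical=[C,D,B,F,G,A,E]
After op 6 (replace(6, 'f')): offset=2, physical=[A,f,C,D,B,F,G], logical=[C,D,B,F,G,A,f]
After op 7 (rotate(+1)): offset=3, physical=[A,f,C,D,B,F,G], logical=[D,B,F,G,A,f,C]
After op 8 (rotate(-1)): offset=2, physical=[A,f,C,D,B,F,G], logical=[C,D,B,F,G,A,f]
After op 9 (rotate(-3)): offset=6, physical=[A,f,C,D,B,F,G], logical=[G,A,f,C,D,B,F]
After op 10 (replace(2, 'h')): offset=6, physical=[A,h,C,D,B,F,G], logical=[G,A,h,C,D,B,F]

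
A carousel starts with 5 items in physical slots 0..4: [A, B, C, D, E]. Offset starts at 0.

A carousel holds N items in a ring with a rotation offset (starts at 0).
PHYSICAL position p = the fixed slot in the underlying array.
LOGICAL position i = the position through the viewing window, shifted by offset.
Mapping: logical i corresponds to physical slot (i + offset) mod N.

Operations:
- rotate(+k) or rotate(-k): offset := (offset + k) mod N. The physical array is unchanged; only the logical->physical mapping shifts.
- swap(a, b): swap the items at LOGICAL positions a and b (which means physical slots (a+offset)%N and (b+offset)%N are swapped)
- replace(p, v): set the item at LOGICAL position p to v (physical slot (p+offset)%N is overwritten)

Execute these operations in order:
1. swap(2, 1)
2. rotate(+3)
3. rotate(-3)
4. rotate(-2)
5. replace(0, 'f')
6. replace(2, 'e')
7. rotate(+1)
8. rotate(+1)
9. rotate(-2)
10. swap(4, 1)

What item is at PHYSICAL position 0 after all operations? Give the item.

Answer: e

Derivation:
After op 1 (swap(2, 1)): offset=0, physical=[A,C,B,D,E], logical=[A,C,B,D,E]
After op 2 (rotate(+3)): offset=3, physical=[A,C,B,D,E], logical=[D,E,A,C,B]
After op 3 (rotate(-3)): offset=0, physical=[A,C,B,D,E], logical=[A,C,B,D,E]
After op 4 (rotate(-2)): offset=3, physical=[A,C,B,D,E], logical=[D,E,A,C,B]
After op 5 (replace(0, 'f')): offset=3, physical=[A,C,B,f,E], logical=[f,E,A,C,B]
After op 6 (replace(2, 'e')): offset=3, physical=[e,C,B,f,E], logical=[f,E,e,C,B]
After op 7 (rotate(+1)): offset=4, physical=[e,C,B,f,E], logical=[E,e,C,B,f]
After op 8 (rotate(+1)): offset=0, physical=[e,C,B,f,E], logical=[e,C,B,f,E]
After op 9 (rotate(-2)): offset=3, physical=[e,C,B,f,E], logical=[f,E,e,C,B]
After op 10 (swap(4, 1)): offset=3, physical=[e,C,E,f,B], logical=[f,B,e,C,E]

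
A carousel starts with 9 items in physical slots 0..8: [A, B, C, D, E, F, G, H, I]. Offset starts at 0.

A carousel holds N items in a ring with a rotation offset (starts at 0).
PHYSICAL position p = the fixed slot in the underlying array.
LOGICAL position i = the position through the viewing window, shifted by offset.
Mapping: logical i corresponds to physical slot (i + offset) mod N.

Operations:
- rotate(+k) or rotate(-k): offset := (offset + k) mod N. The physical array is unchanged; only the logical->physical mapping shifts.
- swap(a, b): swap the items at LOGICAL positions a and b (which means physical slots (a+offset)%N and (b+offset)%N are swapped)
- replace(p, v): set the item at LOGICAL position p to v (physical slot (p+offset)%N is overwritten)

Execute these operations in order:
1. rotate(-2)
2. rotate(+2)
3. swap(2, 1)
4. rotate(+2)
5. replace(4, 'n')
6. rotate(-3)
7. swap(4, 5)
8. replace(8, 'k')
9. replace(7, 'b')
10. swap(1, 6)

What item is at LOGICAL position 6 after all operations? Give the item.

After op 1 (rotate(-2)): offset=7, physical=[A,B,C,D,E,F,G,H,I], logical=[H,I,A,B,C,D,E,F,G]
After op 2 (rotate(+2)): offset=0, physical=[A,B,C,D,E,F,G,H,I], logical=[A,B,C,D,E,F,G,H,I]
After op 3 (swap(2, 1)): offset=0, physical=[A,C,B,D,E,F,G,H,I], logical=[A,C,B,D,E,F,G,H,I]
After op 4 (rotate(+2)): offset=2, physical=[A,C,B,D,E,F,G,H,I], logical=[B,D,E,F,G,H,I,A,C]
After op 5 (replace(4, 'n')): offset=2, physical=[A,C,B,D,E,F,n,H,I], logical=[B,D,E,F,n,H,I,A,C]
After op 6 (rotate(-3)): offset=8, physical=[A,C,B,D,E,F,n,H,I], logical=[I,A,C,B,D,E,F,n,H]
After op 7 (swap(4, 5)): offset=8, physical=[A,C,B,E,D,F,n,H,I], logical=[I,A,C,B,E,D,F,n,H]
After op 8 (replace(8, 'k')): offset=8, physical=[A,C,B,E,D,F,n,k,I], logical=[I,A,C,B,E,D,F,n,k]
After op 9 (replace(7, 'b')): offset=8, physical=[A,C,B,E,D,F,b,k,I], logical=[I,A,C,B,E,D,F,b,k]
After op 10 (swap(1, 6)): offset=8, physical=[F,C,B,E,D,A,b,k,I], logical=[I,F,C,B,E,D,A,b,k]

Answer: A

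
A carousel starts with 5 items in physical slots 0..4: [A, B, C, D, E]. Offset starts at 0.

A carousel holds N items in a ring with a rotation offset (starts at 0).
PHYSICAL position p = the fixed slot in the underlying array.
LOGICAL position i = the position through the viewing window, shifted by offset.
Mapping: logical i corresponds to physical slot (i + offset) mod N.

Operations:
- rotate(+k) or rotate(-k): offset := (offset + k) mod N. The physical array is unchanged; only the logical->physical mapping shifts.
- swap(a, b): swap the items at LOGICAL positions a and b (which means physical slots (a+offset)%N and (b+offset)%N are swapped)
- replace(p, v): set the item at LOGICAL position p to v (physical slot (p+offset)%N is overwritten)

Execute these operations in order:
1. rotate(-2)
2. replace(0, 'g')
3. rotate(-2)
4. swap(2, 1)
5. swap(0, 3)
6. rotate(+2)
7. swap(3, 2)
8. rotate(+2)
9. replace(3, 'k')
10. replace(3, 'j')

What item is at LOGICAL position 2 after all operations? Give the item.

Answer: g

Derivation:
After op 1 (rotate(-2)): offset=3, physical=[A,B,C,D,E], logical=[D,E,A,B,C]
After op 2 (replace(0, 'g')): offset=3, physical=[A,B,C,g,E], logical=[g,E,A,B,C]
After op 3 (rotate(-2)): offset=1, physical=[A,B,C,g,E], logical=[B,C,g,E,A]
After op 4 (swap(2, 1)): offset=1, physical=[A,B,g,C,E], logical=[B,g,C,E,A]
After op 5 (swap(0, 3)): offset=1, physical=[A,E,g,C,B], logical=[E,g,C,B,A]
After op 6 (rotate(+2)): offset=3, physical=[A,E,g,C,B], logical=[C,B,A,E,g]
After op 7 (swap(3, 2)): offset=3, physical=[E,A,g,C,B], logical=[C,B,E,A,g]
After op 8 (rotate(+2)): offset=0, physical=[E,A,g,C,B], logical=[E,A,g,C,B]
After op 9 (replace(3, 'k')): offset=0, physical=[E,A,g,k,B], logical=[E,A,g,k,B]
After op 10 (replace(3, 'j')): offset=0, physical=[E,A,g,j,B], logical=[E,A,g,j,B]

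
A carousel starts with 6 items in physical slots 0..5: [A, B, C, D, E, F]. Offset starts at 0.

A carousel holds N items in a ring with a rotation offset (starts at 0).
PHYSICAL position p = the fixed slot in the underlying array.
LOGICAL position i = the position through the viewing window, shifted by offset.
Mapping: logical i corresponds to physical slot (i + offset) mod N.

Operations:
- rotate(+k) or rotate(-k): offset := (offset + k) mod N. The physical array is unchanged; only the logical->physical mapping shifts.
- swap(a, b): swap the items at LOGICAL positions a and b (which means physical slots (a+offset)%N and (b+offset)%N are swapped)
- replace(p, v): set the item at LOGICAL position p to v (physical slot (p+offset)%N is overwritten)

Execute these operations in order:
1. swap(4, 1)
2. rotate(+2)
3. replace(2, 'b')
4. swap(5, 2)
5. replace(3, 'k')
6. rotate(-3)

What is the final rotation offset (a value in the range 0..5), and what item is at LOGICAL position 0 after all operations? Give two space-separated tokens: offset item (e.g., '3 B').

After op 1 (swap(4, 1)): offset=0, physical=[A,E,C,D,B,F], logical=[A,E,C,D,B,F]
After op 2 (rotate(+2)): offset=2, physical=[A,E,C,D,B,F], logical=[C,D,B,F,A,E]
After op 3 (replace(2, 'b')): offset=2, physical=[A,E,C,D,b,F], logical=[C,D,b,F,A,E]
After op 4 (swap(5, 2)): offset=2, physical=[A,b,C,D,E,F], logical=[C,D,E,F,A,b]
After op 5 (replace(3, 'k')): offset=2, physical=[A,b,C,D,E,k], logical=[C,D,E,k,A,b]
After op 6 (rotate(-3)): offset=5, physical=[A,b,C,D,E,k], logical=[k,A,b,C,D,E]

Answer: 5 k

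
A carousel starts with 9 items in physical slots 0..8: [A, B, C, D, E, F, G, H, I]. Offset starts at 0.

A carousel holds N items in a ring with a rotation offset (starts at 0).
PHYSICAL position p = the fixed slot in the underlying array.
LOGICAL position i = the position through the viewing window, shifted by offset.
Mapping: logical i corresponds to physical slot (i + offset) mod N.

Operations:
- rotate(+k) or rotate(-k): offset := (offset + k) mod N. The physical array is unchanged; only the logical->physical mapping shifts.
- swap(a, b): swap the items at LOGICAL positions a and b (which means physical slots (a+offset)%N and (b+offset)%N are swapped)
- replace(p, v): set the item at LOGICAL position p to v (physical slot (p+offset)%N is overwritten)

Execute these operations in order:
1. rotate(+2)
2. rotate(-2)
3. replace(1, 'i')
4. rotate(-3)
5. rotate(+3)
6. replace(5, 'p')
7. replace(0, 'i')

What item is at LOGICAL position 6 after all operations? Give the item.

After op 1 (rotate(+2)): offset=2, physical=[A,B,C,D,E,F,G,H,I], logical=[C,D,E,F,G,H,I,A,B]
After op 2 (rotate(-2)): offset=0, physical=[A,B,C,D,E,F,G,H,I], logical=[A,B,C,D,E,F,G,H,I]
After op 3 (replace(1, 'i')): offset=0, physical=[A,i,C,D,E,F,G,H,I], logical=[A,i,C,D,E,F,G,H,I]
After op 4 (rotate(-3)): offset=6, physical=[A,i,C,D,E,F,G,H,I], logical=[G,H,I,A,i,C,D,E,F]
After op 5 (rotate(+3)): offset=0, physical=[A,i,C,D,E,F,G,H,I], logical=[A,i,C,D,E,F,G,H,I]
After op 6 (replace(5, 'p')): offset=0, physical=[A,i,C,D,E,p,G,H,I], logical=[A,i,C,D,E,p,G,H,I]
After op 7 (replace(0, 'i')): offset=0, physical=[i,i,C,D,E,p,G,H,I], logical=[i,i,C,D,E,p,G,H,I]

Answer: G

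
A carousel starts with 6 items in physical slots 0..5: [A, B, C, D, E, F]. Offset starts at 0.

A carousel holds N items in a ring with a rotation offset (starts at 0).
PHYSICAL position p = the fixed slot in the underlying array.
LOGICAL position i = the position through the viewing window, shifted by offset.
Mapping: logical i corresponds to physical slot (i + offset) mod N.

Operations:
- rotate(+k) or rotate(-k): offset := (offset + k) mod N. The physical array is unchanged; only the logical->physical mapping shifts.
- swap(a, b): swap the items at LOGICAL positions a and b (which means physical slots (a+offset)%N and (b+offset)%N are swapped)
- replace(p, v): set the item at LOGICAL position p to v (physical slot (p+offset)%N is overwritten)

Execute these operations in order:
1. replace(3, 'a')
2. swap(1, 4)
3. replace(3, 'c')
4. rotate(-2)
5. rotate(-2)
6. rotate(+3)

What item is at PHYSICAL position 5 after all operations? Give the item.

Answer: F

Derivation:
After op 1 (replace(3, 'a')): offset=0, physical=[A,B,C,a,E,F], logical=[A,B,C,a,E,F]
After op 2 (swap(1, 4)): offset=0, physical=[A,E,C,a,B,F], logical=[A,E,C,a,B,F]
After op 3 (replace(3, 'c')): offset=0, physical=[A,E,C,c,B,F], logical=[A,E,C,c,B,F]
After op 4 (rotate(-2)): offset=4, physical=[A,E,C,c,B,F], logical=[B,F,A,E,C,c]
After op 5 (rotate(-2)): offset=2, physical=[A,E,C,c,B,F], logical=[C,c,B,F,A,E]
After op 6 (rotate(+3)): offset=5, physical=[A,E,C,c,B,F], logical=[F,A,E,C,c,B]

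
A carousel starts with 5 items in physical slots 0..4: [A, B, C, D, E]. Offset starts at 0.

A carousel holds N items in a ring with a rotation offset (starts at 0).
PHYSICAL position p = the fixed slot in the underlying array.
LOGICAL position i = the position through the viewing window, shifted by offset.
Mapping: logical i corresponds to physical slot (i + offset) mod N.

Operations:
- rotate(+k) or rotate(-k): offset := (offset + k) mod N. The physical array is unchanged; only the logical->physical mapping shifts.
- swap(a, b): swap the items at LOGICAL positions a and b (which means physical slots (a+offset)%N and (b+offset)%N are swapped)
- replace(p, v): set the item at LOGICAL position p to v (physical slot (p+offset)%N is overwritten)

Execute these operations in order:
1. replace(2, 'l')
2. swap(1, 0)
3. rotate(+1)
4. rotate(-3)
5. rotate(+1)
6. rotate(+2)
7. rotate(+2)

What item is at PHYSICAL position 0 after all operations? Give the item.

After op 1 (replace(2, 'l')): offset=0, physical=[A,B,l,D,E], logical=[A,B,l,D,E]
After op 2 (swap(1, 0)): offset=0, physical=[B,A,l,D,E], logical=[B,A,l,D,E]
After op 3 (rotate(+1)): offset=1, physical=[B,A,l,D,E], logical=[A,l,D,E,B]
After op 4 (rotate(-3)): offset=3, physical=[B,A,l,D,E], logical=[D,E,B,A,l]
After op 5 (rotate(+1)): offset=4, physical=[B,A,l,D,E], logical=[E,B,A,l,D]
After op 6 (rotate(+2)): offset=1, physical=[B,A,l,D,E], logical=[A,l,D,E,B]
After op 7 (rotate(+2)): offset=3, physical=[B,A,l,D,E], logical=[D,E,B,A,l]

Answer: B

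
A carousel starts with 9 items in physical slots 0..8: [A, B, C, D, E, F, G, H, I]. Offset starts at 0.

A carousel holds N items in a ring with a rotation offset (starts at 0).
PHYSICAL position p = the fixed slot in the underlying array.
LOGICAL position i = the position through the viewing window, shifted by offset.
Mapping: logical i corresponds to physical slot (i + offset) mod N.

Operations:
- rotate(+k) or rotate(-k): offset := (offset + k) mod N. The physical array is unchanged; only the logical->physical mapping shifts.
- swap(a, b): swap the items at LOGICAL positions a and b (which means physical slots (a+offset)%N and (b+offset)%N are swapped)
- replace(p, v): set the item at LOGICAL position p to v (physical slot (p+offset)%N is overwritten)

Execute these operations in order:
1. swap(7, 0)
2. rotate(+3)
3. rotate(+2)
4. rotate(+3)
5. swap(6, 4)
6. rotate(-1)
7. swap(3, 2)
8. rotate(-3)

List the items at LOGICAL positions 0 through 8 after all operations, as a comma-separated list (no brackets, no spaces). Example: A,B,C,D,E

After op 1 (swap(7, 0)): offset=0, physical=[H,B,C,D,E,F,G,A,I], logical=[H,B,C,D,E,F,G,A,I]
After op 2 (rotate(+3)): offset=3, physical=[H,B,C,D,E,F,G,A,I], logical=[D,E,F,G,A,I,H,B,C]
After op 3 (rotate(+2)): offset=5, physical=[H,B,C,D,E,F,G,A,I], logical=[F,G,A,I,H,B,C,D,E]
After op 4 (rotate(+3)): offset=8, physical=[H,B,C,D,E,F,G,A,I], logical=[I,H,B,C,D,E,F,G,A]
After op 5 (swap(6, 4)): offset=8, physical=[H,B,C,F,E,D,G,A,I], logical=[I,H,B,C,F,E,D,G,A]
After op 6 (rotate(-1)): offset=7, physical=[H,B,C,F,E,D,G,A,I], logical=[A,I,H,B,C,F,E,D,G]
After op 7 (swap(3, 2)): offset=7, physical=[B,H,C,F,E,D,G,A,I], logical=[A,I,B,H,C,F,E,D,G]
After op 8 (rotate(-3)): offset=4, physical=[B,H,C,F,E,D,G,A,I], logical=[E,D,G,A,I,B,H,C,F]

Answer: E,D,G,A,I,B,H,C,F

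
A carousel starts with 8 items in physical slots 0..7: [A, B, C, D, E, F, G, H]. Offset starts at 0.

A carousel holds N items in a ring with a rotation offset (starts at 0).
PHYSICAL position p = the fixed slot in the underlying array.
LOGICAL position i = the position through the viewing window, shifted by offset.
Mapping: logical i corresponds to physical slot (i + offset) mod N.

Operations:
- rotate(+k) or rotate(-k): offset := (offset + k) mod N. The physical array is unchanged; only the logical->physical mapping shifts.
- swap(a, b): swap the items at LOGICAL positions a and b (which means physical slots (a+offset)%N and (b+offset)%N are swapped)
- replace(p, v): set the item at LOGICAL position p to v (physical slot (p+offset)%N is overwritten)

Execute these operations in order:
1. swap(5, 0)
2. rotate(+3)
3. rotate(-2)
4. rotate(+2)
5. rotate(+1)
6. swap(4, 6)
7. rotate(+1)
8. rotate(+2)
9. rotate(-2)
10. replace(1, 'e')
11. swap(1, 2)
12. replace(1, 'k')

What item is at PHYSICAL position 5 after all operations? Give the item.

After op 1 (swap(5, 0)): offset=0, physical=[F,B,C,D,E,A,G,H], logical=[F,B,C,D,E,A,G,H]
After op 2 (rotate(+3)): offset=3, physical=[F,B,C,D,E,A,G,H], logical=[D,E,A,G,H,F,B,C]
After op 3 (rotate(-2)): offset=1, physical=[F,B,C,D,E,A,G,H], logical=[B,C,D,E,A,G,H,F]
After op 4 (rotate(+2)): offset=3, physical=[F,B,C,D,E,A,G,H], logical=[D,E,A,G,H,F,B,C]
After op 5 (rotate(+1)): offset=4, physical=[F,B,C,D,E,A,G,H], logical=[E,A,G,H,F,B,C,D]
After op 6 (swap(4, 6)): offset=4, physical=[C,B,F,D,E,A,G,H], logical=[E,A,G,H,C,B,F,D]
After op 7 (rotate(+1)): offset=5, physical=[C,B,F,D,E,A,G,H], logical=[A,G,H,C,B,F,D,E]
After op 8 (rotate(+2)): offset=7, physical=[C,B,F,D,E,A,G,H], logical=[H,C,B,F,D,E,A,G]
After op 9 (rotate(-2)): offset=5, physical=[C,B,F,D,E,A,G,H], logical=[A,G,H,C,B,F,D,E]
After op 10 (replace(1, 'e')): offset=5, physical=[C,B,F,D,E,A,e,H], logical=[A,e,H,C,B,F,D,E]
After op 11 (swap(1, 2)): offset=5, physical=[C,B,F,D,E,A,H,e], logical=[A,H,e,C,B,F,D,E]
After op 12 (replace(1, 'k')): offset=5, physical=[C,B,F,D,E,A,k,e], logical=[A,k,e,C,B,F,D,E]

Answer: A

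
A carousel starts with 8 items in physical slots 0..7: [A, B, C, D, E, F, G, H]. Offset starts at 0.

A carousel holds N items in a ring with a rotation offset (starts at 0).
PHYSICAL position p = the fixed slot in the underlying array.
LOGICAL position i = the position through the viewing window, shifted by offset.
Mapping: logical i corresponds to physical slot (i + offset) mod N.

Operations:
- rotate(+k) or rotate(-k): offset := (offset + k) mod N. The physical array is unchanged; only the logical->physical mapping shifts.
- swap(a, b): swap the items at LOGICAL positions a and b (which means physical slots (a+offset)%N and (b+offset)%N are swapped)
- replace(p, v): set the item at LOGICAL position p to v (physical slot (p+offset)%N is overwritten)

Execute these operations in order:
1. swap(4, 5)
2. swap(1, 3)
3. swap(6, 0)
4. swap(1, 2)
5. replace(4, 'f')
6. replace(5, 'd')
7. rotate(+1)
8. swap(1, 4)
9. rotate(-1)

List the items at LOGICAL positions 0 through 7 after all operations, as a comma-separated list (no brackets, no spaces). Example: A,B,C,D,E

After op 1 (swap(4, 5)): offset=0, physical=[A,B,C,D,F,E,G,H], logical=[A,B,C,D,F,E,G,H]
After op 2 (swap(1, 3)): offset=0, physical=[A,D,C,B,F,E,G,H], logical=[A,D,C,B,F,E,G,H]
After op 3 (swap(6, 0)): offset=0, physical=[G,D,C,B,F,E,A,H], logical=[G,D,C,B,F,E,A,H]
After op 4 (swap(1, 2)): offset=0, physical=[G,C,D,B,F,E,A,H], logical=[G,C,D,B,F,E,A,H]
After op 5 (replace(4, 'f')): offset=0, physical=[G,C,D,B,f,E,A,H], logical=[G,C,D,B,f,E,A,H]
After op 6 (replace(5, 'd')): offset=0, physical=[G,C,D,B,f,d,A,H], logical=[G,C,D,B,f,d,A,H]
After op 7 (rotate(+1)): offset=1, physical=[G,C,D,B,f,d,A,H], logical=[C,D,B,f,d,A,H,G]
After op 8 (swap(1, 4)): offset=1, physical=[G,C,d,B,f,D,A,H], logical=[C,d,B,f,D,A,H,G]
After op 9 (rotate(-1)): offset=0, physical=[G,C,d,B,f,D,A,H], logical=[G,C,d,B,f,D,A,H]

Answer: G,C,d,B,f,D,A,H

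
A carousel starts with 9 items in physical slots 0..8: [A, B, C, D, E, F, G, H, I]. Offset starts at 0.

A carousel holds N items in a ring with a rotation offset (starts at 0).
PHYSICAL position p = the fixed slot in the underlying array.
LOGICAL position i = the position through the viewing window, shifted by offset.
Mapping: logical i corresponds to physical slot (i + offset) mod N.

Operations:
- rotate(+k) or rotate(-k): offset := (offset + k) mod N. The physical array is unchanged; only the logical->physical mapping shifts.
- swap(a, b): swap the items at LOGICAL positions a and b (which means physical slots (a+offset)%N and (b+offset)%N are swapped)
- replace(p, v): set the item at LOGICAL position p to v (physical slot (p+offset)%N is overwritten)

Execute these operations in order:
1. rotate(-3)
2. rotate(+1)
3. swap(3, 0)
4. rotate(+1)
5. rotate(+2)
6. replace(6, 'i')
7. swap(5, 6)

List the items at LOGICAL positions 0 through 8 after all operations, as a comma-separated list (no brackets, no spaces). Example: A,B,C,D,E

Answer: H,C,D,E,F,i,G,I,A

Derivation:
After op 1 (rotate(-3)): offset=6, physical=[A,B,C,D,E,F,G,H,I], logical=[G,H,I,A,B,C,D,E,F]
After op 2 (rotate(+1)): offset=7, physical=[A,B,C,D,E,F,G,H,I], logical=[H,I,A,B,C,D,E,F,G]
After op 3 (swap(3, 0)): offset=7, physical=[A,H,C,D,E,F,G,B,I], logical=[B,I,A,H,C,D,E,F,G]
After op 4 (rotate(+1)): offset=8, physical=[A,H,C,D,E,F,G,B,I], logical=[I,A,H,C,D,E,F,G,B]
After op 5 (rotate(+2)): offset=1, physical=[A,H,C,D,E,F,G,B,I], logical=[H,C,D,E,F,G,B,I,A]
After op 6 (replace(6, 'i')): offset=1, physical=[A,H,C,D,E,F,G,i,I], logical=[H,C,D,E,F,G,i,I,A]
After op 7 (swap(5, 6)): offset=1, physical=[A,H,C,D,E,F,i,G,I], logical=[H,C,D,E,F,i,G,I,A]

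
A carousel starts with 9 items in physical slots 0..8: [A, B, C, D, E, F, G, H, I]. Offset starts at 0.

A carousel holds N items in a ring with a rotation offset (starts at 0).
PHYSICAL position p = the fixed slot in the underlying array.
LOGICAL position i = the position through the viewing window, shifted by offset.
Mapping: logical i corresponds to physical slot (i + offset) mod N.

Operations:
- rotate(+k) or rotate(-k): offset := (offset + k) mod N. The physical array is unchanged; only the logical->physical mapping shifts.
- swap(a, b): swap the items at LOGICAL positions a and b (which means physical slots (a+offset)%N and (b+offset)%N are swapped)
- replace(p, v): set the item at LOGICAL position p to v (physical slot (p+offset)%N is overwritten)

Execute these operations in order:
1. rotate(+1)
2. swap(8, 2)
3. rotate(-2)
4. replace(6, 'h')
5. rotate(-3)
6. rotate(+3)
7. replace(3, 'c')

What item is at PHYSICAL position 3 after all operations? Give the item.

Answer: A

Derivation:
After op 1 (rotate(+1)): offset=1, physical=[A,B,C,D,E,F,G,H,I], logical=[B,C,D,E,F,G,H,I,A]
After op 2 (swap(8, 2)): offset=1, physical=[D,B,C,A,E,F,G,H,I], logical=[B,C,A,E,F,G,H,I,D]
After op 3 (rotate(-2)): offset=8, physical=[D,B,C,A,E,F,G,H,I], logical=[I,D,B,C,A,E,F,G,H]
After op 4 (replace(6, 'h')): offset=8, physical=[D,B,C,A,E,h,G,H,I], logical=[I,D,B,C,A,E,h,G,H]
After op 5 (rotate(-3)): offset=5, physical=[D,B,C,A,E,h,G,H,I], logical=[h,G,H,I,D,B,C,A,E]
After op 6 (rotate(+3)): offset=8, physical=[D,B,C,A,E,h,G,H,I], logical=[I,D,B,C,A,E,h,G,H]
After op 7 (replace(3, 'c')): offset=8, physical=[D,B,c,A,E,h,G,H,I], logical=[I,D,B,c,A,E,h,G,H]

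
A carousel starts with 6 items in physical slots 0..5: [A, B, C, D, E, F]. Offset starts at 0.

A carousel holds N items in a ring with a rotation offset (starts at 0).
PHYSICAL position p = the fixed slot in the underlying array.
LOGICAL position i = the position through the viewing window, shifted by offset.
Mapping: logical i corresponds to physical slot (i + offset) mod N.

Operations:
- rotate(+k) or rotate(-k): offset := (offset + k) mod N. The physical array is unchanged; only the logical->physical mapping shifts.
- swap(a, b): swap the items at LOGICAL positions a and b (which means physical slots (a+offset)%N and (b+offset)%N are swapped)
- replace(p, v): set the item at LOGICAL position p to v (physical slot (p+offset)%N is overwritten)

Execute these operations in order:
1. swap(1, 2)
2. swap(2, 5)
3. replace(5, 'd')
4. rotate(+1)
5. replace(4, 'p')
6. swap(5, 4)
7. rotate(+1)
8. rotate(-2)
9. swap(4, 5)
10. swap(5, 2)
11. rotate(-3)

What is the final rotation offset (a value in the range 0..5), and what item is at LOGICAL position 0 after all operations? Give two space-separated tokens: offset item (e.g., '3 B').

After op 1 (swap(1, 2)): offset=0, physical=[A,C,B,D,E,F], logical=[A,C,B,D,E,F]
After op 2 (swap(2, 5)): offset=0, physical=[A,C,F,D,E,B], logical=[A,C,F,D,E,B]
After op 3 (replace(5, 'd')): offset=0, physical=[A,C,F,D,E,d], logical=[A,C,F,D,E,d]
After op 4 (rotate(+1)): offset=1, physical=[A,C,F,D,E,d], logical=[C,F,D,E,d,A]
After op 5 (replace(4, 'p')): offset=1, physical=[A,C,F,D,E,p], logical=[C,F,D,E,p,A]
After op 6 (swap(5, 4)): offset=1, physical=[p,C,F,D,E,A], logical=[C,F,D,E,A,p]
After op 7 (rotate(+1)): offset=2, physical=[p,C,F,D,E,A], logical=[F,D,E,A,p,C]
After op 8 (rotate(-2)): offset=0, physical=[p,C,F,D,E,A], logical=[p,C,F,D,E,A]
After op 9 (swap(4, 5)): offset=0, physical=[p,C,F,D,A,E], logical=[p,C,F,D,A,E]
After op 10 (swap(5, 2)): offset=0, physical=[p,C,E,D,A,F], logical=[p,C,E,D,A,F]
After op 11 (rotate(-3)): offset=3, physical=[p,C,E,D,A,F], logical=[D,A,F,p,C,E]

Answer: 3 D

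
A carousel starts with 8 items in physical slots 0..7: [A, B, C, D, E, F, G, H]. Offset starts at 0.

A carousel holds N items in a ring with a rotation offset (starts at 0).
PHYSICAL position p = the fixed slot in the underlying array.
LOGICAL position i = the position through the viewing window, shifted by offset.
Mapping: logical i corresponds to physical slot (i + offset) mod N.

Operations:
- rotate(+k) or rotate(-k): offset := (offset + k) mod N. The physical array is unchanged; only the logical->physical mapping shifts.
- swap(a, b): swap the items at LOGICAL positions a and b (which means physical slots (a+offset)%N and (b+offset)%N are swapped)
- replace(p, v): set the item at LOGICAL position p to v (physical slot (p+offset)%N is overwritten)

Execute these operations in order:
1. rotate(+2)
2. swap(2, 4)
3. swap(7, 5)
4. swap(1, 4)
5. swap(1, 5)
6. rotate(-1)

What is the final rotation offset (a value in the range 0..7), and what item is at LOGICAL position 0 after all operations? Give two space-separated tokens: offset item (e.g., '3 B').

Answer: 1 H

Derivation:
After op 1 (rotate(+2)): offset=2, physical=[A,B,C,D,E,F,G,H], logical=[C,D,E,F,G,H,A,B]
After op 2 (swap(2, 4)): offset=2, physical=[A,B,C,D,G,F,E,H], logical=[C,D,G,F,E,H,A,B]
After op 3 (swap(7, 5)): offset=2, physical=[A,H,C,D,G,F,E,B], logical=[C,D,G,F,E,B,A,H]
After op 4 (swap(1, 4)): offset=2, physical=[A,H,C,E,G,F,D,B], logical=[C,E,G,F,D,B,A,H]
After op 5 (swap(1, 5)): offset=2, physical=[A,H,C,B,G,F,D,E], logical=[C,B,G,F,D,E,A,H]
After op 6 (rotate(-1)): offset=1, physical=[A,H,C,B,G,F,D,E], logical=[H,C,B,G,F,D,E,A]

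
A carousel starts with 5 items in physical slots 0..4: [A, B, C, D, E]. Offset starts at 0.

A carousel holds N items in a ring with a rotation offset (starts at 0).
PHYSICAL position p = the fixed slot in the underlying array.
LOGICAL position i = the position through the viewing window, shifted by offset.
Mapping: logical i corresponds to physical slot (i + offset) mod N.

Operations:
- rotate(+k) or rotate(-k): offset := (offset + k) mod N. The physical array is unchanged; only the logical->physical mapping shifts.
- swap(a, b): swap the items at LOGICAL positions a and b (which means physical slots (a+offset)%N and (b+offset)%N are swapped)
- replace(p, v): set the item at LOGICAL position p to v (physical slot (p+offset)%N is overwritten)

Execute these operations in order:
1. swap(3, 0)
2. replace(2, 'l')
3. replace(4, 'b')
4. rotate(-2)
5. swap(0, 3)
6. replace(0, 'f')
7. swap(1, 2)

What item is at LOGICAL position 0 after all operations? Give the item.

Answer: f

Derivation:
After op 1 (swap(3, 0)): offset=0, physical=[D,B,C,A,E], logical=[D,B,C,A,E]
After op 2 (replace(2, 'l')): offset=0, physical=[D,B,l,A,E], logical=[D,B,l,A,E]
After op 3 (replace(4, 'b')): offset=0, physical=[D,B,l,A,b], logical=[D,B,l,A,b]
After op 4 (rotate(-2)): offset=3, physical=[D,B,l,A,b], logical=[A,b,D,B,l]
After op 5 (swap(0, 3)): offset=3, physical=[D,A,l,B,b], logical=[B,b,D,A,l]
After op 6 (replace(0, 'f')): offset=3, physical=[D,A,l,f,b], logical=[f,b,D,A,l]
After op 7 (swap(1, 2)): offset=3, physical=[b,A,l,f,D], logical=[f,D,b,A,l]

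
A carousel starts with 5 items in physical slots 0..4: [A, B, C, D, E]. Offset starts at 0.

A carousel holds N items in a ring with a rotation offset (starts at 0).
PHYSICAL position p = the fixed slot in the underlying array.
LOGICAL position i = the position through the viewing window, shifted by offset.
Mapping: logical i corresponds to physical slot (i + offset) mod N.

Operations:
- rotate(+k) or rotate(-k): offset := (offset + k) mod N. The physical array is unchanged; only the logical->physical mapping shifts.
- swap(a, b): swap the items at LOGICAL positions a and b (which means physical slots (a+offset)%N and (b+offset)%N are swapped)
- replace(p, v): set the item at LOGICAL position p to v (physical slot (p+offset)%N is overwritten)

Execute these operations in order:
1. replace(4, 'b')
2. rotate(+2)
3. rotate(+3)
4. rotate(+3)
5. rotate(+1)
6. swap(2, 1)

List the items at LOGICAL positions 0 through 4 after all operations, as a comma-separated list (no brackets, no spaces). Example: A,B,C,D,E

After op 1 (replace(4, 'b')): offset=0, physical=[A,B,C,D,b], logical=[A,B,C,D,b]
After op 2 (rotate(+2)): offset=2, physical=[A,B,C,D,b], logical=[C,D,b,A,B]
After op 3 (rotate(+3)): offset=0, physical=[A,B,C,D,b], logical=[A,B,C,D,b]
After op 4 (rotate(+3)): offset=3, physical=[A,B,C,D,b], logical=[D,b,A,B,C]
After op 5 (rotate(+1)): offset=4, physical=[A,B,C,D,b], logical=[b,A,B,C,D]
After op 6 (swap(2, 1)): offset=4, physical=[B,A,C,D,b], logical=[b,B,A,C,D]

Answer: b,B,A,C,D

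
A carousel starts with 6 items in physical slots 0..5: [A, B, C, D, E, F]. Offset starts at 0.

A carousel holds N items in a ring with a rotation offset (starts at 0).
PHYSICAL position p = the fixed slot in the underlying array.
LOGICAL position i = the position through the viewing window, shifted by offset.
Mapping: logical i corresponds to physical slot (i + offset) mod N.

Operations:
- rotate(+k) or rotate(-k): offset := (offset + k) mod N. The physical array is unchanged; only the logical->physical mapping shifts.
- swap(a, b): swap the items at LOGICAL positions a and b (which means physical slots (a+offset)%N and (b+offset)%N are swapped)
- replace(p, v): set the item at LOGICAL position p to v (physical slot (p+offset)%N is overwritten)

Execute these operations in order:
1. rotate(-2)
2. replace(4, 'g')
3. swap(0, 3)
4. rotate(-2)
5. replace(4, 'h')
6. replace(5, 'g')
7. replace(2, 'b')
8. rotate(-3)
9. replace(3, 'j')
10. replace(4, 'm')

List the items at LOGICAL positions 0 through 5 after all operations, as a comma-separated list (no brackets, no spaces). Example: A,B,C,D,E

Answer: F,h,g,j,m,b

Derivation:
After op 1 (rotate(-2)): offset=4, physical=[A,B,C,D,E,F], logical=[E,F,A,B,C,D]
After op 2 (replace(4, 'g')): offset=4, physical=[A,B,g,D,E,F], logical=[E,F,A,B,g,D]
After op 3 (swap(0, 3)): offset=4, physical=[A,E,g,D,B,F], logical=[B,F,A,E,g,D]
After op 4 (rotate(-2)): offset=2, physical=[A,E,g,D,B,F], logical=[g,D,B,F,A,E]
After op 5 (replace(4, 'h')): offset=2, physical=[h,E,g,D,B,F], logical=[g,D,B,F,h,E]
After op 6 (replace(5, 'g')): offset=2, physical=[h,g,g,D,B,F], logical=[g,D,B,F,h,g]
After op 7 (replace(2, 'b')): offset=2, physical=[h,g,g,D,b,F], logical=[g,D,b,F,h,g]
After op 8 (rotate(-3)): offset=5, physical=[h,g,g,D,b,F], logical=[F,h,g,g,D,b]
After op 9 (replace(3, 'j')): offset=5, physical=[h,g,j,D,b,F], logical=[F,h,g,j,D,b]
After op 10 (replace(4, 'm')): offset=5, physical=[h,g,j,m,b,F], logical=[F,h,g,j,m,b]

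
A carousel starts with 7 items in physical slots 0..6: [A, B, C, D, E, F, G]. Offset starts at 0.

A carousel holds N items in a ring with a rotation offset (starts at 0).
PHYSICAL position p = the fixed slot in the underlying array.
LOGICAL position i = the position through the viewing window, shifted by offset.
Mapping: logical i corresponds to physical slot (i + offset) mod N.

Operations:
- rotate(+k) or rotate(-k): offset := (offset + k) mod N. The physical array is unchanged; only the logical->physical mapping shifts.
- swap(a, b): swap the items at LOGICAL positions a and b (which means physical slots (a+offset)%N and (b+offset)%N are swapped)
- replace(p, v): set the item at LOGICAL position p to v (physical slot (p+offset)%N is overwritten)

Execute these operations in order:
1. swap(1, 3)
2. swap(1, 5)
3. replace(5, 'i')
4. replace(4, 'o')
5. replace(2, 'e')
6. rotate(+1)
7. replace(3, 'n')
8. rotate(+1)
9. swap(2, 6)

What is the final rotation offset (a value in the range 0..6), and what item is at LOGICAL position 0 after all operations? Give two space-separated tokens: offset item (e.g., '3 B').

After op 1 (swap(1, 3)): offset=0, physical=[A,D,C,B,E,F,G], logical=[A,D,C,B,E,F,G]
After op 2 (swap(1, 5)): offset=0, physical=[A,F,C,B,E,D,G], logical=[A,F,C,B,E,D,G]
After op 3 (replace(5, 'i')): offset=0, physical=[A,F,C,B,E,i,G], logical=[A,F,C,B,E,i,G]
After op 4 (replace(4, 'o')): offset=0, physical=[A,F,C,B,o,i,G], logical=[A,F,C,B,o,i,G]
After op 5 (replace(2, 'e')): offset=0, physical=[A,F,e,B,o,i,G], logical=[A,F,e,B,o,i,G]
After op 6 (rotate(+1)): offset=1, physical=[A,F,e,B,o,i,G], logical=[F,e,B,o,i,G,A]
After op 7 (replace(3, 'n')): offset=1, physical=[A,F,e,B,n,i,G], logical=[F,e,B,n,i,G,A]
After op 8 (rotate(+1)): offset=2, physical=[A,F,e,B,n,i,G], logical=[e,B,n,i,G,A,F]
After op 9 (swap(2, 6)): offset=2, physical=[A,n,e,B,F,i,G], logical=[e,B,F,i,G,A,n]

Answer: 2 e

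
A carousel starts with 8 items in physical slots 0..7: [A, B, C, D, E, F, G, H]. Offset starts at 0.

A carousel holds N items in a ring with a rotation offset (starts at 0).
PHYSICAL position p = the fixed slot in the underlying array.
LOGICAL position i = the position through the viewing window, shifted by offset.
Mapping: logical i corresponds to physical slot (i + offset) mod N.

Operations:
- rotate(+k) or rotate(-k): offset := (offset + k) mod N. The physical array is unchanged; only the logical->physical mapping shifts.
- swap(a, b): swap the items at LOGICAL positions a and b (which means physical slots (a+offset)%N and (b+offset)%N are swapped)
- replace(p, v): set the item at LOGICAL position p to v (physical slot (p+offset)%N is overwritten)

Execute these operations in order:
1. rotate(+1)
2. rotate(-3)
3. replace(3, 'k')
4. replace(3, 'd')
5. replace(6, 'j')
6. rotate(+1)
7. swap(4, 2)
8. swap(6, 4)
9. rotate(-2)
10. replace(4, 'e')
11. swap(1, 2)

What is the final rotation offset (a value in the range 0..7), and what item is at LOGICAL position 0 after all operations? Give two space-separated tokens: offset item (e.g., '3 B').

After op 1 (rotate(+1)): offset=1, physical=[A,B,C,D,E,F,G,H], logical=[B,C,D,E,F,G,H,A]
After op 2 (rotate(-3)): offset=6, physical=[A,B,C,D,E,F,G,H], logical=[G,H,A,B,C,D,E,F]
After op 3 (replace(3, 'k')): offset=6, physical=[A,k,C,D,E,F,G,H], logical=[G,H,A,k,C,D,E,F]
After op 4 (replace(3, 'd')): offset=6, physical=[A,d,C,D,E,F,G,H], logical=[G,H,A,d,C,D,E,F]
After op 5 (replace(6, 'j')): offset=6, physical=[A,d,C,D,j,F,G,H], logical=[G,H,A,d,C,D,j,F]
After op 6 (rotate(+1)): offset=7, physical=[A,d,C,D,j,F,G,H], logical=[H,A,d,C,D,j,F,G]
After op 7 (swap(4, 2)): offset=7, physical=[A,D,C,d,j,F,G,H], logical=[H,A,D,C,d,j,F,G]
After op 8 (swap(6, 4)): offset=7, physical=[A,D,C,F,j,d,G,H], logical=[H,A,D,C,F,j,d,G]
After op 9 (rotate(-2)): offset=5, physical=[A,D,C,F,j,d,G,H], logical=[d,G,H,A,D,C,F,j]
After op 10 (replace(4, 'e')): offset=5, physical=[A,e,C,F,j,d,G,H], logical=[d,G,H,A,e,C,F,j]
After op 11 (swap(1, 2)): offset=5, physical=[A,e,C,F,j,d,H,G], logical=[d,H,G,A,e,C,F,j]

Answer: 5 d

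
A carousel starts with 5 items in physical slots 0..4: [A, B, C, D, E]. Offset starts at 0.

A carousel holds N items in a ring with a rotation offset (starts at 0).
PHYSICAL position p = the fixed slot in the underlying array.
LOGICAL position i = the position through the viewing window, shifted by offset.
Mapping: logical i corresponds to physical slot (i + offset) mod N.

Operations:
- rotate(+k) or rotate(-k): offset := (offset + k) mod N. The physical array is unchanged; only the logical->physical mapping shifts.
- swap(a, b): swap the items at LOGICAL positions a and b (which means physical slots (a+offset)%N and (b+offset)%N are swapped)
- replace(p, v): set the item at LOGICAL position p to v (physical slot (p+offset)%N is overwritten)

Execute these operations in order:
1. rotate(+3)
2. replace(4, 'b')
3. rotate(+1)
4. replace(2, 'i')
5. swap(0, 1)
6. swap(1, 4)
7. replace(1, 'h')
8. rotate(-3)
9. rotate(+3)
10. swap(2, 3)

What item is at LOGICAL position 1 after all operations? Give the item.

After op 1 (rotate(+3)): offset=3, physical=[A,B,C,D,E], logical=[D,E,A,B,C]
After op 2 (replace(4, 'b')): offset=3, physical=[A,B,b,D,E], logical=[D,E,A,B,b]
After op 3 (rotate(+1)): offset=4, physical=[A,B,b,D,E], logical=[E,A,B,b,D]
After op 4 (replace(2, 'i')): offset=4, physical=[A,i,b,D,E], logical=[E,A,i,b,D]
After op 5 (swap(0, 1)): offset=4, physical=[E,i,b,D,A], logical=[A,E,i,b,D]
After op 6 (swap(1, 4)): offset=4, physical=[D,i,b,E,A], logical=[A,D,i,b,E]
After op 7 (replace(1, 'h')): offset=4, physical=[h,i,b,E,A], logical=[A,h,i,b,E]
After op 8 (rotate(-3)): offset=1, physical=[h,i,b,E,A], logical=[i,b,E,A,h]
After op 9 (rotate(+3)): offset=4, physical=[h,i,b,E,A], logical=[A,h,i,b,E]
After op 10 (swap(2, 3)): offset=4, physical=[h,b,i,E,A], logical=[A,h,b,i,E]

Answer: h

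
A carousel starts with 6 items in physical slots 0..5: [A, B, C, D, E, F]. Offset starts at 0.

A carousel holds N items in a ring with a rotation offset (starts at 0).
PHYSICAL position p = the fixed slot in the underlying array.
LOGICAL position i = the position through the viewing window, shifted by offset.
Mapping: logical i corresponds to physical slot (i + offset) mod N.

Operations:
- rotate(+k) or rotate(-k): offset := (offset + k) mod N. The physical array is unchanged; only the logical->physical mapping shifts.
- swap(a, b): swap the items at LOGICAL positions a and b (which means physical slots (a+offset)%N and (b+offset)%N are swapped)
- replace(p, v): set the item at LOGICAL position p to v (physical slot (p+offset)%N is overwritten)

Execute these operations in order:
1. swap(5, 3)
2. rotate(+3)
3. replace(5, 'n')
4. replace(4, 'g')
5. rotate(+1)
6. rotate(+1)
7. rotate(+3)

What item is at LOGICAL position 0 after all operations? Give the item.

After op 1 (swap(5, 3)): offset=0, physical=[A,B,C,F,E,D], logical=[A,B,C,F,E,D]
After op 2 (rotate(+3)): offset=3, physical=[A,B,C,F,E,D], logical=[F,E,D,A,B,C]
After op 3 (replace(5, 'n')): offset=3, physical=[A,B,n,F,E,D], logical=[F,E,D,A,B,n]
After op 4 (replace(4, 'g')): offset=3, physical=[A,g,n,F,E,D], logical=[F,E,D,A,g,n]
After op 5 (rotate(+1)): offset=4, physical=[A,g,n,F,E,D], logical=[E,D,A,g,n,F]
After op 6 (rotate(+1)): offset=5, physical=[A,g,n,F,E,D], logical=[D,A,g,n,F,E]
After op 7 (rotate(+3)): offset=2, physical=[A,g,n,F,E,D], logical=[n,F,E,D,A,g]

Answer: n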